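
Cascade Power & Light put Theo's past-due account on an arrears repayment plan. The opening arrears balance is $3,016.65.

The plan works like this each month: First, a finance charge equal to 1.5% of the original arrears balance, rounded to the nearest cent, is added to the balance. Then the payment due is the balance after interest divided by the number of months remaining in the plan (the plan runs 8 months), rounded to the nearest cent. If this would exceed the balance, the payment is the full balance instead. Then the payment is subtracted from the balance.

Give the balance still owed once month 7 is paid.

Month 1: $3,016.65 +$45.25 interest = $3,061.90; pay $382.74 → $2,679.16
Month 2: $2,679.16 +$45.25 interest = $2,724.41; pay $389.20 → $2,335.21
Month 3: $2,335.21 +$45.25 interest = $2,380.46; pay $396.74 → $1,983.72
Month 4: $1,983.72 +$45.25 interest = $2,028.97; pay $405.79 → $1,623.18
Month 5: $1,623.18 +$45.25 interest = $1,668.43; pay $417.11 → $1,251.32
Month 6: $1,251.32 +$45.25 interest = $1,296.57; pay $432.19 → $864.38
Month 7: $864.38 +$45.25 interest = $909.63; pay $454.82 → $454.81

$454.81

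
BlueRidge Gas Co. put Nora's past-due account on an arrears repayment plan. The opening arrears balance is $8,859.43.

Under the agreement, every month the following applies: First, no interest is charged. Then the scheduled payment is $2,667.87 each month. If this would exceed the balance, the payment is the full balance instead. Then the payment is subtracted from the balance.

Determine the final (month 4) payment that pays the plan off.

$855.82

Month 1: opening $8,859.43; payment $2,667.87; balance $6,191.56
Month 2: opening $6,191.56; payment $2,667.87; balance $3,523.69
Month 3: opening $3,523.69; payment $2,667.87; balance $855.82
Month 4: opening $855.82; payment $855.82; balance $0.00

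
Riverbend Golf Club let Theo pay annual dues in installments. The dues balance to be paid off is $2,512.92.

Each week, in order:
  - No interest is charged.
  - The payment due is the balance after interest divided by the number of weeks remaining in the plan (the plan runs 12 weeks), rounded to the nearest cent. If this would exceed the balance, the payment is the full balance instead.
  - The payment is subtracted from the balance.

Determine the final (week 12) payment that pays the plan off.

$209.41

Week 1: opening $2,512.92; payment $209.41; balance $2,303.51
Week 2: opening $2,303.51; payment $209.41; balance $2,094.10
Week 3: opening $2,094.10; payment $209.41; balance $1,884.69
Week 4: opening $1,884.69; payment $209.41; balance $1,675.28
Week 5: opening $1,675.28; payment $209.41; balance $1,465.87
Week 6: opening $1,465.87; payment $209.41; balance $1,256.46
Week 7: opening $1,256.46; payment $209.41; balance $1,047.05
Week 8: opening $1,047.05; payment $209.41; balance $837.64
Week 9: opening $837.64; payment $209.41; balance $628.23
Week 10: opening $628.23; payment $209.41; balance $418.82
Week 11: opening $418.82; payment $209.41; balance $209.41
Week 12: opening $209.41; payment $209.41; balance $0.00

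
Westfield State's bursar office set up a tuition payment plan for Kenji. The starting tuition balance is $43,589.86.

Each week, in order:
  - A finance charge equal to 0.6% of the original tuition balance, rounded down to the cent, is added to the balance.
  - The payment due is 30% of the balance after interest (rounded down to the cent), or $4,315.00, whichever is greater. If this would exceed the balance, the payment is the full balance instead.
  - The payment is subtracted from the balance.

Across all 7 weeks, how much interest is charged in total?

Week 1: $43,589.86 +$261.53 interest = $43,851.39; pay $13,155.41 → $30,695.98
Week 2: $30,695.98 +$261.53 interest = $30,957.51; pay $9,287.25 → $21,670.26
Week 3: $21,670.26 +$261.53 interest = $21,931.79; pay $6,579.53 → $15,352.26
Week 4: $15,352.26 +$261.53 interest = $15,613.79; pay $4,684.13 → $10,929.66
Week 5: $10,929.66 +$261.53 interest = $11,191.19; pay $4,315.00 → $6,876.19
Week 6: $6,876.19 +$261.53 interest = $7,137.72; pay $4,315.00 → $2,822.72
Week 7: $2,822.72 +$261.53 interest = $3,084.25; pay $3,084.25 → $0.00
Total interest: $261.53 + $261.53 + $261.53 + $261.53 + $261.53 + $261.53 + $261.53 = $1,830.71

$1,830.71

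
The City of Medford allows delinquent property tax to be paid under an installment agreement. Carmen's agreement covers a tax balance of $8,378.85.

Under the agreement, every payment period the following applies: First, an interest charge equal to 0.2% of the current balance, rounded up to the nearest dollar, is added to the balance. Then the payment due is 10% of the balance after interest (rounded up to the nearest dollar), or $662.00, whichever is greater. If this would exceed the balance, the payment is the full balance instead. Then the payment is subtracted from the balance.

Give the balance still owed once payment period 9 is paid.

# | Opening | Interest | Payment | End bal
1 | $8,378.85 | $17.00 | $840.00 | $7,555.85
2 | $7,555.85 | $16.00 | $758.00 | $6,813.85
3 | $6,813.85 | $14.00 | $683.00 | $6,144.85
4 | $6,144.85 | $13.00 | $662.00 | $5,495.85
5 | $5,495.85 | $11.00 | $662.00 | $4,844.85
6 | $4,844.85 | $10.00 | $662.00 | $4,192.85
7 | $4,192.85 | $9.00 | $662.00 | $3,539.85
8 | $3,539.85 | $8.00 | $662.00 | $2,885.85
9 | $2,885.85 | $6.00 | $662.00 | $2,229.85

$2,229.85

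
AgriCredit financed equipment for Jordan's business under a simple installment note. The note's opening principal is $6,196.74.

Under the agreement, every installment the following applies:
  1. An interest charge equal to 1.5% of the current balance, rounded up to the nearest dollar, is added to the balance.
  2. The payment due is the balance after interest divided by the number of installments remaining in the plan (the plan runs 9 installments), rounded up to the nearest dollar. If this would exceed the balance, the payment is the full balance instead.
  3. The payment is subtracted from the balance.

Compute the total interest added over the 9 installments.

$486.00

Installment 1: $6,196.74 +$93.00 interest = $6,289.74; pay $699.00 → $5,590.74
Installment 2: $5,590.74 +$84.00 interest = $5,674.74; pay $710.00 → $4,964.74
Installment 3: $4,964.74 +$75.00 interest = $5,039.74; pay $720.00 → $4,319.74
Installment 4: $4,319.74 +$65.00 interest = $4,384.74; pay $731.00 → $3,653.74
Installment 5: $3,653.74 +$55.00 interest = $3,708.74; pay $742.00 → $2,966.74
Installment 6: $2,966.74 +$45.00 interest = $3,011.74; pay $753.00 → $2,258.74
Installment 7: $2,258.74 +$34.00 interest = $2,292.74; pay $765.00 → $1,527.74
Installment 8: $1,527.74 +$23.00 interest = $1,550.74; pay $776.00 → $774.74
Installment 9: $774.74 +$12.00 interest = $786.74; pay $786.74 → $0.00
Total interest: $93.00 + $84.00 + $75.00 + $65.00 + $55.00 + $45.00 + $34.00 + $23.00 + $12.00 = $486.00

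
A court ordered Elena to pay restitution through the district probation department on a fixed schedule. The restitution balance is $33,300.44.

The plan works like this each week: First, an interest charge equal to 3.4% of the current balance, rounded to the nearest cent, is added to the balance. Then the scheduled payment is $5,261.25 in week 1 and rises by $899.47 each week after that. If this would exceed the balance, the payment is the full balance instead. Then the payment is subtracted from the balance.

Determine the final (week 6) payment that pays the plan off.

$1,961.60

Week 1: $33,300.44 +$1,132.21 interest = $34,432.65; pay $5,261.25 → $29,171.40
Week 2: $29,171.40 +$991.83 interest = $30,163.23; pay $6,160.72 → $24,002.51
Week 3: $24,002.51 +$816.09 interest = $24,818.60; pay $7,060.19 → $17,758.41
Week 4: $17,758.41 +$603.79 interest = $18,362.20; pay $7,959.66 → $10,402.54
Week 5: $10,402.54 +$353.69 interest = $10,756.23; pay $8,859.13 → $1,897.10
Week 6: $1,897.10 +$64.50 interest = $1,961.60; pay $1,961.60 → $0.00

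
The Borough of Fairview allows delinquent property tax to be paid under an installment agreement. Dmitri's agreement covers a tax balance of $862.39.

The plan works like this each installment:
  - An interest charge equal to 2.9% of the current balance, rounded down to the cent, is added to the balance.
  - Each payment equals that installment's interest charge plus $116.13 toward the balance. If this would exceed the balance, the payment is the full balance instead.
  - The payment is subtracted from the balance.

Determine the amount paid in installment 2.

$137.77

# | Opening | Interest | Payment | End bal
1 | $862.39 | $25.00 | $141.13 | $746.26
2 | $746.26 | $21.64 | $137.77 | $630.13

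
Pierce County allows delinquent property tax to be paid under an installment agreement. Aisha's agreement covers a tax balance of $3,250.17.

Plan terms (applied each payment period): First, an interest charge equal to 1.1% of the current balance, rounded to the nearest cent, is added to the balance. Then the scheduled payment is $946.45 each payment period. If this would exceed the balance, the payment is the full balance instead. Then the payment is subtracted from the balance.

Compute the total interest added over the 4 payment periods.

Payment period 1: $3,250.17 +$35.75 interest = $3,285.92; pay $946.45 → $2,339.47
Payment period 2: $2,339.47 +$25.73 interest = $2,365.20; pay $946.45 → $1,418.75
Payment period 3: $1,418.75 +$15.61 interest = $1,434.36; pay $946.45 → $487.91
Payment period 4: $487.91 +$5.37 interest = $493.28; pay $493.28 → $0.00
Total interest: $35.75 + $25.73 + $15.61 + $5.37 = $82.46

$82.46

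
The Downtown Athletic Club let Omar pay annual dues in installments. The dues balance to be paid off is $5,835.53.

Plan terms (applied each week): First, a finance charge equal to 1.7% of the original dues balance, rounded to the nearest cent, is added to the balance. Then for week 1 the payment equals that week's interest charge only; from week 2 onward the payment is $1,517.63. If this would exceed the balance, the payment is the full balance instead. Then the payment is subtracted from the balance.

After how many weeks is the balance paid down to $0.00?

6

# | Opening | Interest | Payment | End bal
1 | $5,835.53 | $99.20 | $99.20 | $5,835.53
2 | $5,835.53 | $99.20 | $1,517.63 | $4,417.10
3 | $4,417.10 | $99.20 | $1,517.63 | $2,998.67
4 | $2,998.67 | $99.20 | $1,517.63 | $1,580.24
5 | $1,580.24 | $99.20 | $1,517.63 | $161.81
6 | $161.81 | $99.20 | $261.01 | $0.00
Balance reaches $0.00 in week 6.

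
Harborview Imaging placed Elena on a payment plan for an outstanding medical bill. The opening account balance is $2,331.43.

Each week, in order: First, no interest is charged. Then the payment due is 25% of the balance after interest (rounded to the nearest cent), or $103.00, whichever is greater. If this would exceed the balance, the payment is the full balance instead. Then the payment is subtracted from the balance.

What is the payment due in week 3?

$327.86

# | Opening | Payment | End bal
1 | $2,331.43 | $582.86 | $1,748.57
2 | $1,748.57 | $437.14 | $1,311.43
3 | $1,311.43 | $327.86 | $983.57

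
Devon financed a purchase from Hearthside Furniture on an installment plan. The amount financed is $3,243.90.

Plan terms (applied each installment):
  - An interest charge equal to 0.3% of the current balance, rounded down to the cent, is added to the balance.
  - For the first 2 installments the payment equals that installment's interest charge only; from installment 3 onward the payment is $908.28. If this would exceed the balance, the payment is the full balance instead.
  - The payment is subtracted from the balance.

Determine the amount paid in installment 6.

Installment 1: opening $3,243.90; interest $9.73 → $3,253.63; payment $9.73; balance $3,243.90
Installment 2: opening $3,243.90; interest $9.73 → $3,253.63; payment $9.73; balance $3,243.90
Installment 3: opening $3,243.90; interest $9.73 → $3,253.63; payment $908.28; balance $2,345.35
Installment 4: opening $2,345.35; interest $7.03 → $2,352.38; payment $908.28; balance $1,444.10
Installment 5: opening $1,444.10; interest $4.33 → $1,448.43; payment $908.28; balance $540.15
Installment 6: opening $540.15; interest $1.62 → $541.77; payment $541.77; balance $0.00

$541.77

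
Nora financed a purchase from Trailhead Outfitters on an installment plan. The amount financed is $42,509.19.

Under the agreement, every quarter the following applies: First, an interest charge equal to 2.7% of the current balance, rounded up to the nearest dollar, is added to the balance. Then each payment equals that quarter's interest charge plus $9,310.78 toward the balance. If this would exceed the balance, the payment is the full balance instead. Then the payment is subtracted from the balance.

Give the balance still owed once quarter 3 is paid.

$14,576.85

Quarter 1: $42,509.19 +$1,148.00 interest = $43,657.19; pay $10,458.78 → $33,198.41
Quarter 2: $33,198.41 +$897.00 interest = $34,095.41; pay $10,207.78 → $23,887.63
Quarter 3: $23,887.63 +$645.00 interest = $24,532.63; pay $9,955.78 → $14,576.85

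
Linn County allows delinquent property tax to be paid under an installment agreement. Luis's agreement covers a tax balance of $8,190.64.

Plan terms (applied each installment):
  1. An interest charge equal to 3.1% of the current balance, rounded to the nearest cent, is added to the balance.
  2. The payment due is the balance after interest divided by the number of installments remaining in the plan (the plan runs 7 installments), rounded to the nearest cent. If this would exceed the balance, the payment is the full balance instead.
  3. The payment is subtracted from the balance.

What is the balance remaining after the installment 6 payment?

$1,405.31

# | Opening | Interest | Payment | End bal
1 | $8,190.64 | $253.91 | $1,206.36 | $7,238.19
2 | $7,238.19 | $224.38 | $1,243.76 | $6,218.81
3 | $6,218.81 | $192.78 | $1,282.32 | $5,129.27
4 | $5,129.27 | $159.01 | $1,322.07 | $3,966.21
5 | $3,966.21 | $122.95 | $1,363.05 | $2,726.11
6 | $2,726.11 | $84.51 | $1,405.31 | $1,405.31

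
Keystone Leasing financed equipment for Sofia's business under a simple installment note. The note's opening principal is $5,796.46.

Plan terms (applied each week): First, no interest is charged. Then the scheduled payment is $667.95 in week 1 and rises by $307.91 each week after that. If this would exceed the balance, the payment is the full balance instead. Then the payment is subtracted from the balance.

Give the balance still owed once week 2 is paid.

$4,152.65

# | Opening | Payment | End bal
1 | $5,796.46 | $667.95 | $5,128.51
2 | $5,128.51 | $975.86 | $4,152.65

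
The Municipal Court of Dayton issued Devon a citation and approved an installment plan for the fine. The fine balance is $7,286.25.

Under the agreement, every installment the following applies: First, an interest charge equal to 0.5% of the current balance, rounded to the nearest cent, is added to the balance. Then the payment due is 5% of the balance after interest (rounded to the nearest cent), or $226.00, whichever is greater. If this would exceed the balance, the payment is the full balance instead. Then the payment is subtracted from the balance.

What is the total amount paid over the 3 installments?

$1,049.45

Installment 1: $7,286.25 +$36.43 interest = $7,322.68; pay $366.13 → $6,956.55
Installment 2: $6,956.55 +$34.78 interest = $6,991.33; pay $349.57 → $6,641.76
Installment 3: $6,641.76 +$33.21 interest = $6,674.97; pay $333.75 → $6,341.22
Total paid: $1,049.45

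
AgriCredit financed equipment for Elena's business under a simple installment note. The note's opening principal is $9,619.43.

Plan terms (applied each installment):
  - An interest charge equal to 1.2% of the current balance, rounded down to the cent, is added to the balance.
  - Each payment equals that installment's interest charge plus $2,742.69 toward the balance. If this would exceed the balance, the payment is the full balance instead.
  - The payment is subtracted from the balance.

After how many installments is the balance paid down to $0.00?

4

Installment 1: opening $9,619.43; interest $115.43 → $9,734.86; payment $2,858.12; balance $6,876.74
Installment 2: opening $6,876.74; interest $82.52 → $6,959.26; payment $2,825.21; balance $4,134.05
Installment 3: opening $4,134.05; interest $49.60 → $4,183.65; payment $2,792.29; balance $1,391.36
Installment 4: opening $1,391.36; interest $16.69 → $1,408.05; payment $1,408.05; balance $0.00
Balance reaches $0.00 in installment 4.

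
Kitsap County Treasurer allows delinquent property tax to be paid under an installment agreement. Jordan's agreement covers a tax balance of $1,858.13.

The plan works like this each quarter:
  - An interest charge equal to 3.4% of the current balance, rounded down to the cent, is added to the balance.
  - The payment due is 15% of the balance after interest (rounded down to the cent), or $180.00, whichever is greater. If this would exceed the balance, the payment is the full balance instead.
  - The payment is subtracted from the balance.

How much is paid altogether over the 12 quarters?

Quarter 1: opening $1,858.13; interest $63.17 → $1,921.30; payment $288.19; balance $1,633.11
Quarter 2: opening $1,633.11; interest $55.52 → $1,688.63; payment $253.29; balance $1,435.34
Quarter 3: opening $1,435.34; interest $48.80 → $1,484.14; payment $222.62; balance $1,261.52
Quarter 4: opening $1,261.52; interest $42.89 → $1,304.41; payment $195.66; balance $1,108.75
Quarter 5: opening $1,108.75; interest $37.69 → $1,146.44; payment $180.00; balance $966.44
Quarter 6: opening $966.44; interest $32.85 → $999.29; payment $180.00; balance $819.29
Quarter 7: opening $819.29; interest $27.85 → $847.14; payment $180.00; balance $667.14
Quarter 8: opening $667.14; interest $22.68 → $689.82; payment $180.00; balance $509.82
Quarter 9: opening $509.82; interest $17.33 → $527.15; payment $180.00; balance $347.15
Quarter 10: opening $347.15; interest $11.80 → $358.95; payment $180.00; balance $178.95
Quarter 11: opening $178.95; interest $6.08 → $185.03; payment $180.00; balance $5.03
Quarter 12: opening $5.03; interest $0.17 → $5.20; payment $5.20; balance $0.00
Total paid: $2,224.96

$2,224.96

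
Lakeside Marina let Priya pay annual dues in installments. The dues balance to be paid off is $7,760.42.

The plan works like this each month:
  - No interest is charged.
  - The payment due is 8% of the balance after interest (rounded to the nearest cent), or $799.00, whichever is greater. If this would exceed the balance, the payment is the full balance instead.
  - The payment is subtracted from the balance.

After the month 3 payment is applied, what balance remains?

$5,363.42

Month 1: opening $7,760.42; payment $799.00; balance $6,961.42
Month 2: opening $6,961.42; payment $799.00; balance $6,162.42
Month 3: opening $6,162.42; payment $799.00; balance $5,363.42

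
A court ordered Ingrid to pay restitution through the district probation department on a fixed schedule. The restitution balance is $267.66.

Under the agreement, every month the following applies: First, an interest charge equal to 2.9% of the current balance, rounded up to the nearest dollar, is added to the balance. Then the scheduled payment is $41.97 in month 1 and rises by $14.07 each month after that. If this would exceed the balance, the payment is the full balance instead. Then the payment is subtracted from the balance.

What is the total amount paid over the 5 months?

$294.66

Month 1: opening $267.66; interest $8.00 → $275.66; payment $41.97; balance $233.69
Month 2: opening $233.69; interest $7.00 → $240.69; payment $56.04; balance $184.65
Month 3: opening $184.65; interest $6.00 → $190.65; payment $70.11; balance $120.54
Month 4: opening $120.54; interest $4.00 → $124.54; payment $84.18; balance $40.36
Month 5: opening $40.36; interest $2.00 → $42.36; payment $42.36; balance $0.00
Total paid: $294.66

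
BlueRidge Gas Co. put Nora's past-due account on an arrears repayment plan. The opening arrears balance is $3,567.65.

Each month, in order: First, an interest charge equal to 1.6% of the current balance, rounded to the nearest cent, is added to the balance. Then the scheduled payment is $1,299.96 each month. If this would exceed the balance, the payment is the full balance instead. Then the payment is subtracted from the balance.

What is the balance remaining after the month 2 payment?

$1,062.01

Month 1: $3,567.65 +$57.08 interest = $3,624.73; pay $1,299.96 → $2,324.77
Month 2: $2,324.77 +$37.20 interest = $2,361.97; pay $1,299.96 → $1,062.01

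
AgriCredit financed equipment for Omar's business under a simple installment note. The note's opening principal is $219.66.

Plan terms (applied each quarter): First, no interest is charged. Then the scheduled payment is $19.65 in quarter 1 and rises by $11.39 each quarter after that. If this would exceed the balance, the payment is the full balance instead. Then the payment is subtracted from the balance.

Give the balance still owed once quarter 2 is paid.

$168.97

# | Opening | Payment | End bal
1 | $219.66 | $19.65 | $200.01
2 | $200.01 | $31.04 | $168.97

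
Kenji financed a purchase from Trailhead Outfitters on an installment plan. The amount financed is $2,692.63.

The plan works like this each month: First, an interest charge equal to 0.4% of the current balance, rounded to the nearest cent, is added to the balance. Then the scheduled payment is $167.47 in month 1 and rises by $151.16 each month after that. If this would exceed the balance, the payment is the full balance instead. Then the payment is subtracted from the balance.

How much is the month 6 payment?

$386.72

Month 1: $2,692.63 +$10.77 interest = $2,703.40; pay $167.47 → $2,535.93
Month 2: $2,535.93 +$10.14 interest = $2,546.07; pay $318.63 → $2,227.44
Month 3: $2,227.44 +$8.91 interest = $2,236.35; pay $469.79 → $1,766.56
Month 4: $1,766.56 +$7.07 interest = $1,773.63; pay $620.95 → $1,152.68
Month 5: $1,152.68 +$4.61 interest = $1,157.29; pay $772.11 → $385.18
Month 6: $385.18 +$1.54 interest = $386.72; pay $386.72 → $0.00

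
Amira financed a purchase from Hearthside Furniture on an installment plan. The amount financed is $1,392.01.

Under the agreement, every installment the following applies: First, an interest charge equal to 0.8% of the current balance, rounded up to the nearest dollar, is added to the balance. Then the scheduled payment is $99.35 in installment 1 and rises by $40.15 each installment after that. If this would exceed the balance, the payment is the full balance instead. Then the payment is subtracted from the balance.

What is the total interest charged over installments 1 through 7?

$56.00

Installment 1: opening $1,392.01; interest $12.00 → $1,404.01; payment $99.35; balance $1,304.66
Installment 2: opening $1,304.66; interest $11.00 → $1,315.66; payment $139.50; balance $1,176.16
Installment 3: opening $1,176.16; interest $10.00 → $1,186.16; payment $179.65; balance $1,006.51
Installment 4: opening $1,006.51; interest $9.00 → $1,015.51; payment $219.80; balance $795.71
Installment 5: opening $795.71; interest $7.00 → $802.71; payment $259.95; balance $542.76
Installment 6: opening $542.76; interest $5.00 → $547.76; payment $300.10; balance $247.66
Installment 7: opening $247.66; interest $2.00 → $249.66; payment $249.66; balance $0.00
Total interest: $12.00 + $11.00 + $10.00 + $9.00 + $7.00 + $5.00 + $2.00 = $56.00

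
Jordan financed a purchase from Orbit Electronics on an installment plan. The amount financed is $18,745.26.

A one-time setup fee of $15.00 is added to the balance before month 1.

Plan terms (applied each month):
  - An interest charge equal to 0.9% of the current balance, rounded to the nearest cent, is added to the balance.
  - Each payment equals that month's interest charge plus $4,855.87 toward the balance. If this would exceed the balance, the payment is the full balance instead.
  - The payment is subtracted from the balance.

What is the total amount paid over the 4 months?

$19,173.41

Month 1: opening $18,760.26; interest $168.84 → $18,929.10; payment $5,024.71; balance $13,904.39
Month 2: opening $13,904.39; interest $125.14 → $14,029.53; payment $4,981.01; balance $9,048.52
Month 3: opening $9,048.52; interest $81.44 → $9,129.96; payment $4,937.31; balance $4,192.65
Month 4: opening $4,192.65; interest $37.73 → $4,230.38; payment $4,230.38; balance $0.00
Total paid: $19,173.41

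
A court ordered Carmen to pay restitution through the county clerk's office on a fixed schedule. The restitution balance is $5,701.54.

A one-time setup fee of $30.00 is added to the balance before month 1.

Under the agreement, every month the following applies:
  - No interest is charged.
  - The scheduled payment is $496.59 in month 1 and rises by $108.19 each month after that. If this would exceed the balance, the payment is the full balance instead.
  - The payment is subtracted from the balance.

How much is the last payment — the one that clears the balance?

Month 1: $5,731.54 − $496.59 → $5,234.95
Month 2: $5,234.95 − $604.78 → $4,630.17
Month 3: $4,630.17 − $712.97 → $3,917.20
Month 4: $3,917.20 − $821.16 → $3,096.04
Month 5: $3,096.04 − $929.35 → $2,166.69
Month 6: $2,166.69 − $1,037.54 → $1,129.15
Month 7: $1,129.15 − $1,129.15 → $0.00

$1,129.15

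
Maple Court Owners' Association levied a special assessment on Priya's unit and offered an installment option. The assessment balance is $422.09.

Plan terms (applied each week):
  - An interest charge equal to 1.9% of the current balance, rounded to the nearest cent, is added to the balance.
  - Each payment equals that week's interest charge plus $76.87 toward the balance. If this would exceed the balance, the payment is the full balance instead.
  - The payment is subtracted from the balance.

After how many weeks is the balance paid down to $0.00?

6

Week 1: opening $422.09; interest $8.02 → $430.11; payment $84.89; balance $345.22
Week 2: opening $345.22; interest $6.56 → $351.78; payment $83.43; balance $268.35
Week 3: opening $268.35; interest $5.10 → $273.45; payment $81.97; balance $191.48
Week 4: opening $191.48; interest $3.64 → $195.12; payment $80.51; balance $114.61
Week 5: opening $114.61; interest $2.18 → $116.79; payment $79.05; balance $37.74
Week 6: opening $37.74; interest $0.72 → $38.46; payment $38.46; balance $0.00
Balance reaches $0.00 in week 6.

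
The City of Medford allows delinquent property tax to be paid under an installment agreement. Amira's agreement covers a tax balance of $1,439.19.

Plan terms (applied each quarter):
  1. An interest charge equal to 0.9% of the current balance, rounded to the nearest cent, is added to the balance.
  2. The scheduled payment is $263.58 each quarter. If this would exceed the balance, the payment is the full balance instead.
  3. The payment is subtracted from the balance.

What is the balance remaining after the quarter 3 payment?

$680.52

# | Opening | Interest | Payment | End bal
1 | $1,439.19 | $12.95 | $263.58 | $1,188.56
2 | $1,188.56 | $10.70 | $263.58 | $935.68
3 | $935.68 | $8.42 | $263.58 | $680.52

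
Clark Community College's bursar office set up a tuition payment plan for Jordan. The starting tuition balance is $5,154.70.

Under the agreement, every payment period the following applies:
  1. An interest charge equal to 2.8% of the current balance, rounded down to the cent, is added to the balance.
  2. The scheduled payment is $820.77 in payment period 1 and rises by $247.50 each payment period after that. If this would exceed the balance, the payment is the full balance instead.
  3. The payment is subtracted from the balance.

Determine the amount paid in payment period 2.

# | Opening | Interest | Payment | End bal
1 | $5,154.70 | $144.33 | $820.77 | $4,478.26
2 | $4,478.26 | $125.39 | $1,068.27 | $3,535.38

$1,068.27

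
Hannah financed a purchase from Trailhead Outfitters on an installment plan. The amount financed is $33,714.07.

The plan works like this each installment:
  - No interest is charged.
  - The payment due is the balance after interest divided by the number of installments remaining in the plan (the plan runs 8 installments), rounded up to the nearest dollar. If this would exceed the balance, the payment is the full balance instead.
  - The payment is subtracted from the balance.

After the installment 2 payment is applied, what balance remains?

$25,284.07

Installment 1: opening $33,714.07; payment $4,215.00; balance $29,499.07
Installment 2: opening $29,499.07; payment $4,215.00; balance $25,284.07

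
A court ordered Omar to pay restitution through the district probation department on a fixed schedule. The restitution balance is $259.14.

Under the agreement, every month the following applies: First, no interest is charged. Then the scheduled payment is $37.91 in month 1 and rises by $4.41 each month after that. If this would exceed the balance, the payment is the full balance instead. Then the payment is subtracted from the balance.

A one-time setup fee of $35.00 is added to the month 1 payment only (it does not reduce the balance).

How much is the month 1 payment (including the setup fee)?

$72.91

# | Opening | Payment | Fee | End bal
1 | $259.14 | $37.91 | $35.00 | $221.23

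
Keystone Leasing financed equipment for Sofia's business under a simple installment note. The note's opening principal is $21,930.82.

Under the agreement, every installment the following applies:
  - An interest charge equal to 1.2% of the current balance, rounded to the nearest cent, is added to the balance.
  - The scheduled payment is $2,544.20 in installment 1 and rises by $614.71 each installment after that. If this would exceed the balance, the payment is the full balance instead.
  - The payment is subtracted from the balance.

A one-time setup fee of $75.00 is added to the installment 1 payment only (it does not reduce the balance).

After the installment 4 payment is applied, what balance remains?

$8,923.30

Installment 1: $21,930.82 +$263.17 interest = $22,193.99; pay $2,544.20 (+ $75.00 fee) → $19,649.79
Installment 2: $19,649.79 +$235.80 interest = $19,885.59; pay $3,158.91 → $16,726.68
Installment 3: $16,726.68 +$200.72 interest = $16,927.40; pay $3,773.62 → $13,153.78
Installment 4: $13,153.78 +$157.85 interest = $13,311.63; pay $4,388.33 → $8,923.30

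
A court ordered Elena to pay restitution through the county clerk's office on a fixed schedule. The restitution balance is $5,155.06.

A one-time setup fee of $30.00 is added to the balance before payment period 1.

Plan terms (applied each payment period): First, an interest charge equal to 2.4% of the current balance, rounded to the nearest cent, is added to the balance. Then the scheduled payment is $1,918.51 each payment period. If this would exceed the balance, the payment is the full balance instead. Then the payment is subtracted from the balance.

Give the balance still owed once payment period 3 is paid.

$0.00

# | Opening | Interest | Payment | End bal
1 | $5,185.06 | $124.44 | $1,918.51 | $3,390.99
2 | $3,390.99 | $81.38 | $1,918.51 | $1,553.86
3 | $1,553.86 | $37.29 | $1,591.15 | $0.00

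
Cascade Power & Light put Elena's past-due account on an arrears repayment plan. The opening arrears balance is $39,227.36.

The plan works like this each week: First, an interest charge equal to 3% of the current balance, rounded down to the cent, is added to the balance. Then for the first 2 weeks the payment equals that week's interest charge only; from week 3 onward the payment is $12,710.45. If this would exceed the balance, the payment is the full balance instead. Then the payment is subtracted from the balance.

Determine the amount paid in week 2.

$1,176.82

Week 1: $39,227.36 +$1,176.82 interest = $40,404.18; pay $1,176.82 → $39,227.36
Week 2: $39,227.36 +$1,176.82 interest = $40,404.18; pay $1,176.82 → $39,227.36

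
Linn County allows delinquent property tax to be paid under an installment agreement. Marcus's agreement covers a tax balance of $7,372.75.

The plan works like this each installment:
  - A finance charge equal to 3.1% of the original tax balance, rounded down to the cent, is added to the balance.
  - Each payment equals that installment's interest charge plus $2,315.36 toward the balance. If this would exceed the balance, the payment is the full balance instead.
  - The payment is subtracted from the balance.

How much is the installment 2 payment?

Installment 1: $7,372.75 +$228.55 interest = $7,601.30; pay $2,543.91 → $5,057.39
Installment 2: $5,057.39 +$228.55 interest = $5,285.94; pay $2,543.91 → $2,742.03

$2,543.91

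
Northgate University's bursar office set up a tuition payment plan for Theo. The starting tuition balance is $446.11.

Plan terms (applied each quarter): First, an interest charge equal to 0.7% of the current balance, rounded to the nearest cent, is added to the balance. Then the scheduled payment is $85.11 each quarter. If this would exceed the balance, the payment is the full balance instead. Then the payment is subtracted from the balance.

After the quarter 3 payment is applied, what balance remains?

Quarter 1: opening $446.11; interest $3.12 → $449.23; payment $85.11; balance $364.12
Quarter 2: opening $364.12; interest $2.55 → $366.67; payment $85.11; balance $281.56
Quarter 3: opening $281.56; interest $1.97 → $283.53; payment $85.11; balance $198.42

$198.42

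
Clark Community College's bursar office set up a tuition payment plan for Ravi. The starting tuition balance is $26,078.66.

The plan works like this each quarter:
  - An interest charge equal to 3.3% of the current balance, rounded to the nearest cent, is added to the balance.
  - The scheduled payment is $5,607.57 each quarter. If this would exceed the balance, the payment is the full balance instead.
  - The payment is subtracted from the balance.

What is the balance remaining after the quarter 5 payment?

Quarter 1: $26,078.66 +$860.60 interest = $26,939.26; pay $5,607.57 → $21,331.69
Quarter 2: $21,331.69 +$703.95 interest = $22,035.64; pay $5,607.57 → $16,428.07
Quarter 3: $16,428.07 +$542.13 interest = $16,970.20; pay $5,607.57 → $11,362.63
Quarter 4: $11,362.63 +$374.97 interest = $11,737.60; pay $5,607.57 → $6,130.03
Quarter 5: $6,130.03 +$202.29 interest = $6,332.32; pay $5,607.57 → $724.75

$724.75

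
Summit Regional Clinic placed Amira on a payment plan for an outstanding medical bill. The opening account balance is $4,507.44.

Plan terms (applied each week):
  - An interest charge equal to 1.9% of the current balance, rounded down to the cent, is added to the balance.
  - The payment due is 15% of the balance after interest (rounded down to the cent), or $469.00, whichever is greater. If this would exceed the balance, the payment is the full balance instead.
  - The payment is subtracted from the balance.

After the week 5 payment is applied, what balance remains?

Week 1: $4,507.44 +$85.64 interest = $4,593.08; pay $688.96 → $3,904.12
Week 2: $3,904.12 +$74.17 interest = $3,978.29; pay $596.74 → $3,381.55
Week 3: $3,381.55 +$64.24 interest = $3,445.79; pay $516.86 → $2,928.93
Week 4: $2,928.93 +$55.64 interest = $2,984.57; pay $469.00 → $2,515.57
Week 5: $2,515.57 +$47.79 interest = $2,563.36; pay $469.00 → $2,094.36

$2,094.36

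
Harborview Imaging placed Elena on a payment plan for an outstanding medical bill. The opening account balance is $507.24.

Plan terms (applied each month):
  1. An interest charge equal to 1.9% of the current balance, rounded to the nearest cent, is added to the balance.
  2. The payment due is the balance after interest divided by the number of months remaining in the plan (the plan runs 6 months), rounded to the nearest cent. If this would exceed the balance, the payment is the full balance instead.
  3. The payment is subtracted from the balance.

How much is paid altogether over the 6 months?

Month 1: $507.24 +$9.64 interest = $516.88; pay $86.15 → $430.73
Month 2: $430.73 +$8.18 interest = $438.91; pay $87.78 → $351.13
Month 3: $351.13 +$6.67 interest = $357.80; pay $89.45 → $268.35
Month 4: $268.35 +$5.10 interest = $273.45; pay $91.15 → $182.30
Month 5: $182.30 +$3.46 interest = $185.76; pay $92.88 → $92.88
Month 6: $92.88 +$1.76 interest = $94.64; pay $94.64 → $0.00
Total paid: $542.05

$542.05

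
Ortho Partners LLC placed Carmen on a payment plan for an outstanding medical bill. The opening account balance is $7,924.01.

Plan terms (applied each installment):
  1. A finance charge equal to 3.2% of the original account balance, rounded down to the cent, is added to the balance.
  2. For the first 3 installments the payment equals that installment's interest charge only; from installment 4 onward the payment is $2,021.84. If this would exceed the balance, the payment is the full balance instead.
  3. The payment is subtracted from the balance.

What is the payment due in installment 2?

$253.56

Installment 1: opening $7,924.01; interest $253.56 → $8,177.57; payment $253.56; balance $7,924.01
Installment 2: opening $7,924.01; interest $253.56 → $8,177.57; payment $253.56; balance $7,924.01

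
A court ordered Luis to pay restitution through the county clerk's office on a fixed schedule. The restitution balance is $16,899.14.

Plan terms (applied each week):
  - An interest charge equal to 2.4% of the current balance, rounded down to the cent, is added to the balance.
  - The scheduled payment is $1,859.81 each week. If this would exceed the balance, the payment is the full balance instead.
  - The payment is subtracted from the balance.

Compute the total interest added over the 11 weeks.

Week 1: opening $16,899.14; interest $405.57 → $17,304.71; payment $1,859.81; balance $15,444.90
Week 2: opening $15,444.90; interest $370.67 → $15,815.57; payment $1,859.81; balance $13,955.76
Week 3: opening $13,955.76; interest $334.93 → $14,290.69; payment $1,859.81; balance $12,430.88
Week 4: opening $12,430.88; interest $298.34 → $12,729.22; payment $1,859.81; balance $10,869.41
Week 5: opening $10,869.41; interest $260.86 → $11,130.27; payment $1,859.81; balance $9,270.46
Week 6: opening $9,270.46; interest $222.49 → $9,492.95; payment $1,859.81; balance $7,633.14
Week 7: opening $7,633.14; interest $183.19 → $7,816.33; payment $1,859.81; balance $5,956.52
Week 8: opening $5,956.52; interest $142.95 → $6,099.47; payment $1,859.81; balance $4,239.66
Week 9: opening $4,239.66; interest $101.75 → $4,341.41; payment $1,859.81; balance $2,481.60
Week 10: opening $2,481.60; interest $59.55 → $2,541.15; payment $1,859.81; balance $681.34
Week 11: opening $681.34; interest $16.35 → $697.69; payment $697.69; balance $0.00
Total interest: $405.57 + $370.67 + $334.93 + $298.34 + $260.86 + $222.49 + $183.19 + $142.95 + $101.75 + $59.55 + $16.35 = $2,396.65

$2,396.65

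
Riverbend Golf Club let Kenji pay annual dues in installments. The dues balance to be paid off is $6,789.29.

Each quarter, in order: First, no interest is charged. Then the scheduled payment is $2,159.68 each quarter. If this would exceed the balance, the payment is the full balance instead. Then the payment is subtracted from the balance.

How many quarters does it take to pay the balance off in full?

Quarter 1: opening $6,789.29; payment $2,159.68; balance $4,629.61
Quarter 2: opening $4,629.61; payment $2,159.68; balance $2,469.93
Quarter 3: opening $2,469.93; payment $2,159.68; balance $310.25
Quarter 4: opening $310.25; payment $310.25; balance $0.00
Balance reaches $0.00 in quarter 4.

4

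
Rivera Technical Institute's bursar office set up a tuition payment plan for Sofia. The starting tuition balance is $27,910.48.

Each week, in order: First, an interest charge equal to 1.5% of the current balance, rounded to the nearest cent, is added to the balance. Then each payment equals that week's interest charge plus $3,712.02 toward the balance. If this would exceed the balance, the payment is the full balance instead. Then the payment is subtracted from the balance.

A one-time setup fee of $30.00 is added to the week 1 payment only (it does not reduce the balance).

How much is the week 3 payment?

$4,019.32

Week 1: $27,910.48 +$418.66 interest = $28,329.14; pay $4,130.68 (+ $30.00 fee) → $24,198.46
Week 2: $24,198.46 +$362.98 interest = $24,561.44; pay $4,075.00 → $20,486.44
Week 3: $20,486.44 +$307.30 interest = $20,793.74; pay $4,019.32 → $16,774.42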